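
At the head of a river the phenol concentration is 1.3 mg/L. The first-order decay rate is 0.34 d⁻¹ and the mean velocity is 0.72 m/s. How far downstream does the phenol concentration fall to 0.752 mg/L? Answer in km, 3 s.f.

100 km

From C = C₀·e^(−kt), t = ln(C₀/C)/k = ln(1.3/0.752)/0.34 = 0.5474/0.34 = 1.61 d.
Distance = v·t = 0.72 m/s × 1.391e+05 s = 1.002e+05 m = 100.2 km.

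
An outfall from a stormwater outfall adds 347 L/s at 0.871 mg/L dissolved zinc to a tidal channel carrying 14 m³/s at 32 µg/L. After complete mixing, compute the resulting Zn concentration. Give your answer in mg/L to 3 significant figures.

0.0523 mg/L

347 L/s = 0.347 m³/s.
32 µg/L = 0.032 mg/L.
Conservation of mass across the mixing zone: C = (0.347·0.871 + 14·0.032) / (0.347 + 14) = 0.7502/14.35 = 0.05229 mg/L.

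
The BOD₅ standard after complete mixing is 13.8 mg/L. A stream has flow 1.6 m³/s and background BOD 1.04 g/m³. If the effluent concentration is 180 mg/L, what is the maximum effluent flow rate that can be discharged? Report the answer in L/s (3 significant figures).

123 L/s

Mass balance at complete mixing: C_std·(Q_w + Q_r) = Q_w·C_e + Q_r·C_b.
Rearranging, Q_w = Q_r·(C_std − C_b)/(C_e − C_std) = 1.6·(13.8 − 1.04) / (180 − 13.8) = 0.1228 m³/s.
= 122.8 L/s.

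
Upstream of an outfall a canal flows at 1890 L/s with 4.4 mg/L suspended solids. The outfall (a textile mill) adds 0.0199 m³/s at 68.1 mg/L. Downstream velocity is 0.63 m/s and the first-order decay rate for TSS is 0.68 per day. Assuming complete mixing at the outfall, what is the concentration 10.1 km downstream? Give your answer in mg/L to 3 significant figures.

1890 L/s = 1.89 m³/s.
After complete mixing, C₀ = (0.0199·68.1 + 1.89·4.4) / 1.91 = 5.064 mg/L.
Travel time t = 1.01e+04 m / 0.63 m/s = 1.603e+04 s = 0.1856 d.
C = 5.064·exp(−0.68·0.1856) = 5.064·0.8815 = 4.463 mg/L.

4.46 mg/L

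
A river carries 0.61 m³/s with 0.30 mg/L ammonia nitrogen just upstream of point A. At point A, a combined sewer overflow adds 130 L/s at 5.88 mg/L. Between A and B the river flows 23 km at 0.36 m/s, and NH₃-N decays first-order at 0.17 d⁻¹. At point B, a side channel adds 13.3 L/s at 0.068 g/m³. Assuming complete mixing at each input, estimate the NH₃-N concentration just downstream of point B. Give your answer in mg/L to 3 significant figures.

1.11 mg/L

130 L/s = 0.13 m³/s.
After input A: C = (0.61·0.3 + 0.13·5.88) / 0.74 = 1.28 mg/L.
Over the 23 km reach to input B (t = 6.389e+04 s = 0.7395 d), decay gives C = 1.28·exp(−0.17·0.7395) = 1.129 mg/L.
13.3 L/s = 0.0133 m³/s.
After input B: C = (0.74·1.129 + 0.0133·0.068) / 0.7533 = 1.11 mg/L.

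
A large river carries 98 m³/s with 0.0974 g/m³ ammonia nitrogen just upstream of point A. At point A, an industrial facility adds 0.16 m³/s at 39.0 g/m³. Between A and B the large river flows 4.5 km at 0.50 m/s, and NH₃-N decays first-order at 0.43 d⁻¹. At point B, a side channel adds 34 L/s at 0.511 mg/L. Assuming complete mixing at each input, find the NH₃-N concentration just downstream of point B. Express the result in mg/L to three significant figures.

0.154 mg/L

After input A: C = (98·0.0974 + 0.16·39) / 98.16 = 0.1608 mg/L.
Over the 4.5 km reach to input B (t = 9000 s = 0.1042 d), decay gives C = 0.1608·exp(−0.43·0.1042) = 0.1538 mg/L.
34 L/s = 0.034 m³/s.
After input B: C = (98.16·0.1538 + 0.034·0.511) / 98.19 = 0.1539 mg/L.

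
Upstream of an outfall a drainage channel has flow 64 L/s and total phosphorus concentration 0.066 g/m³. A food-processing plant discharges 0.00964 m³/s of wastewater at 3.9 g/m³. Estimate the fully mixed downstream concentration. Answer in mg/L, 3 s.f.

0.568 mg/L

64 L/s = 0.064 m³/s.
By mass balance at complete mixing, C = (0.00964·3.9 + 0.064·0.066) / (0.00964 + 0.064) = 0.04182/0.07364 = 0.5679 mg/L.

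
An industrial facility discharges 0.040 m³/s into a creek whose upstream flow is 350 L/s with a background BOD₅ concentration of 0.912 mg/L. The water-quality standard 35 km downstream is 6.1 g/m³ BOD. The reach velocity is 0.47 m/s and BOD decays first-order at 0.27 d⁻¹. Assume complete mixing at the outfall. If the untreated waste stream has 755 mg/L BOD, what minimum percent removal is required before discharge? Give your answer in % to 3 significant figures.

91.1 %

350 L/s = 0.35 m³/s.
Travel time to the compliance point: t = 3.5e+04/0.47 = 7.447e+04 s = 0.8619 d; decay factor exp(−0.27·0.8619) = 0.7924.
So the concentration just after mixing may be at most 6.1/0.7924 = 7.698 mg/L.
Mass balance: 7.698·0.39 = 0.04·Cₑ + 0.35·0.912.
Cₑ = (3.002 − 0.3192) / 0.04 = 67.08 mg/L.
Required removal = 1 − 67.08/755 = 91.12 %.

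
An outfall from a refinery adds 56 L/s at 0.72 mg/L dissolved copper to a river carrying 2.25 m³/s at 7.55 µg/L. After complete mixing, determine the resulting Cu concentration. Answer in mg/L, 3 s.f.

56 L/s = 0.056 m³/s.
7.55 µg/L = 0.00755 mg/L.
By mass balance at complete mixing, C = (0.056·0.72 + 2.25·0.00755) / (0.056 + 2.25) = 0.05731/2.306 = 0.02485 mg/L.

0.0249 mg/L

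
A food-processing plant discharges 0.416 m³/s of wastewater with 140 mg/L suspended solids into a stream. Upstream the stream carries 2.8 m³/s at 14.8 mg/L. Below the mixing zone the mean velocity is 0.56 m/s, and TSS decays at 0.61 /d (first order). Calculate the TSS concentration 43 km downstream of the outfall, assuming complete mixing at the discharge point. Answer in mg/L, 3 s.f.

18.0 mg/L

After complete mixing, C₀ = (0.416·140 + 2.8·14.8) / 3.216 = 31 mg/L.
Travel time t = 4.3e+04 m / 0.56 m/s = 7.679e+04 s = 0.8887 d.
C = 31·exp(−0.61·0.8887) = 31·0.5815 = 18.02 mg/L.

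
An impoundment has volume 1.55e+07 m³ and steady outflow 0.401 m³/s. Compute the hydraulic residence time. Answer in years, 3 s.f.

1.22 yr

Q = 0.401 m³/s × 3.156e+07 s/yr = 1.265e+07 m³/yr.
Hydraulic residence time τ = V/Q = 1.55e+07/1.265e+07 = 1.225 yr.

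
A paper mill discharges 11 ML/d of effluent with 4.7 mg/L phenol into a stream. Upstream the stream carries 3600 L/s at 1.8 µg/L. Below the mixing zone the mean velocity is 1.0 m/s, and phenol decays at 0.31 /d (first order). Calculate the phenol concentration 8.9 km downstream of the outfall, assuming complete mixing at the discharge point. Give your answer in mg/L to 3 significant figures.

11 ML/d = 0.1273 m³/s.
3600 L/s = 3.6 m³/s.
1.8 µg/L = 0.0018 mg/L.
After complete mixing, C₀ = (0.1273·4.7 + 3.6·0.0018) / 3.727 = 0.1623 mg/L.
Travel time t = 8900 m / 1.0 m/s = 8900 s = 0.103 d.
C = 0.1623·exp(−0.31·0.103) = 0.1623·0.9686 = 0.1572 mg/L.

0.157 mg/L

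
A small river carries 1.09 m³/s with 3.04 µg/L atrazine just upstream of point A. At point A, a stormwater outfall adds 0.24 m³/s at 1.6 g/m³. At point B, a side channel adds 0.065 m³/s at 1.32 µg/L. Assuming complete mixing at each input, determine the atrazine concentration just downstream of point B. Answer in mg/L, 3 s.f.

0.278 mg/L

3.04 µg/L = 0.00304 mg/L.
After input A: C = (1.09·0.00304 + 0.24·1.6) / 1.33 = 0.2912 mg/L.
1.32 µg/L = 0.00132 mg/L.
After input B: C = (1.33·0.2912 + 0.065·0.00132) / 1.395 = 0.2777 mg/L.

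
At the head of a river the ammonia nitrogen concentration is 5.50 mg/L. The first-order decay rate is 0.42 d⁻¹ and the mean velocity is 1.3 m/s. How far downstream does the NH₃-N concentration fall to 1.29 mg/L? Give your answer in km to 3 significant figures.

388 km

From C = C₀·e^(−kt), t = ln(C₀/C)/k = ln(5.50/1.29)/0.42 = 1.45/0.42 = 3.453 d.
Distance = v·t = 1.3 m/s × 2.983e+05 s = 3.878e+05 m = 387.8 km.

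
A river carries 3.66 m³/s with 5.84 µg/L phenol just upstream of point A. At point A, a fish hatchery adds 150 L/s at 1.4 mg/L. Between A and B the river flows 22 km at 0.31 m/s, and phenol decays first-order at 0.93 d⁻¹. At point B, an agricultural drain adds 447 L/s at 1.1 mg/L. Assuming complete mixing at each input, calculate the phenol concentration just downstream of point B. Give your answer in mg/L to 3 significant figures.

5.84 µg/L = 0.00584 mg/L.
150 L/s = 0.15 m³/s.
After input A: C = (3.66·0.00584 + 0.15·1.4) / 3.81 = 0.06073 mg/L.
Over the 22 km reach to input B (t = 7.097e+04 s = 0.8214 d), decay gives C = 0.06073·exp(−0.93·0.8214) = 0.02829 mg/L.
447 L/s = 0.447 m³/s.
After input B: C = (3.81·0.02829 + 0.447·1.1) / 4.257 = 0.1408 mg/L.

0.141 mg/L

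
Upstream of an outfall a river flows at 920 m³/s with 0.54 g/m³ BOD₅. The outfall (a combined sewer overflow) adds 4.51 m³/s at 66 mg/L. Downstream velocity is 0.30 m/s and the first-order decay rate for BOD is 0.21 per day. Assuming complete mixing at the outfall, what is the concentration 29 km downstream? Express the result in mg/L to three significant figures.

0.679 mg/L

After complete mixing, C₀ = (4.51·66 + 920·0.54) / 924.5 = 0.8593 mg/L.
Travel time t = 2.9e+04 m / 0.30 m/s = 9.667e+04 s = 1.119 d.
C = 0.8593·exp(−0.21·1.119) = 0.8593·0.7906 = 0.6794 mg/L.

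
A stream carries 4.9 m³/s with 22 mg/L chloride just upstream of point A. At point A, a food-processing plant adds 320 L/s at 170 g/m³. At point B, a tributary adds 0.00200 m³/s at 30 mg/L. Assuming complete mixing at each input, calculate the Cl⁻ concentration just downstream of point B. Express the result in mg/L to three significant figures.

31.1 mg/L

320 L/s = 0.32 m³/s.
After input A: C = (4.9·22 + 0.32·170) / 5.22 = 31.07 mg/L.
After input B: C = (5.22·31.07 + 0.002·30) / 5.222 = 31.07 mg/L.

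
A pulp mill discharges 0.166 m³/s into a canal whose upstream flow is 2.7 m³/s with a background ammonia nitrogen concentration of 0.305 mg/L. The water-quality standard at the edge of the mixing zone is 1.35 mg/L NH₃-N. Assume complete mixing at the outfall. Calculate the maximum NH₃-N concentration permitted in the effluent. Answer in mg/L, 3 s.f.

18.3 mg/L

Mass balance: 1.35·2.866 = 0.166·Cₑ + 2.7·0.305.
Cₑ = (3.869 − 0.8235) / 0.166 = 18.35 mg/L.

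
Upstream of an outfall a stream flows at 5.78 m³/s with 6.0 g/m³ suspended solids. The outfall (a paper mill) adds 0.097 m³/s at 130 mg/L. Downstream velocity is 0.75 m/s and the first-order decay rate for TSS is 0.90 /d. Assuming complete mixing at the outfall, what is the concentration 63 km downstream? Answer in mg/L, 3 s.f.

After complete mixing, C₀ = (0.097·130 + 5.78·6) / 5.877 = 8.047 mg/L.
Travel time t = 6.3e+04 m / 0.75 m/s = 8.4e+04 s = 0.9722 d.
C = 8.047·exp(−0.90·0.9722) = 8.047·0.4169 = 3.354 mg/L.

3.35 mg/L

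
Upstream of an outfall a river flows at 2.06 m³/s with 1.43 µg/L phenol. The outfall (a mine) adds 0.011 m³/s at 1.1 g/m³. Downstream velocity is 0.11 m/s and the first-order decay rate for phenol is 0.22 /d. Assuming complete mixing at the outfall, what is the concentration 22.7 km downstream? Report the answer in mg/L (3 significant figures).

0.00430 mg/L

1.43 µg/L = 0.00143 mg/L.
After complete mixing, C₀ = (0.011·1.1 + 2.06·0.00143) / 2.071 = 0.007265 mg/L.
Travel time t = 2.27e+04 m / 0.11 m/s = 2.064e+05 s = 2.388 d.
C = 0.007265·exp(−0.22·2.388) = 0.007265·0.5913 = 0.004296 mg/L.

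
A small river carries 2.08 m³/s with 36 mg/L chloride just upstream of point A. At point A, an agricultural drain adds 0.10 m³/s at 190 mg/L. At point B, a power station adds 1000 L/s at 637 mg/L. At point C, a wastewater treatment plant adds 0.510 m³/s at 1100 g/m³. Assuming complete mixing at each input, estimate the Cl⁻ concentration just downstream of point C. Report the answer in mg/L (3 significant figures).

350 mg/L

After input A: C = (2.08·36 + 0.1·190) / 2.18 = 43.06 mg/L.
1000 L/s = 1 m³/s.
After input B: C = (2.18·43.06 + 1·637) / 3.18 = 229.8 mg/L.
After input C: C = (3.18·229.8 + 0.51·1100) / 3.69 = 350.1 mg/L.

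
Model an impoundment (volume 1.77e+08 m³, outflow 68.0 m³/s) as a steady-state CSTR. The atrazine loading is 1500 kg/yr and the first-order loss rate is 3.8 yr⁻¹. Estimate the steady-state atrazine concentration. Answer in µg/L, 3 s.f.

0.532 µg/L

Outflow Q = 68.0 m³/s × 3.156e+07 s/yr = 2.146e+09 m³/yr.
Steady-state CSTR mass balance: W = Q·C + k·V·C, so C = W/(Q + kV).
Q + kV = 2.146e+09 + 3.8·1.77e+08 = 2.819e+09 m³/yr.
C = 1500/2.819e+09 = 5.322e-07 kg/m³ = 0.0005322 mg/L = 0.5322 µg/L.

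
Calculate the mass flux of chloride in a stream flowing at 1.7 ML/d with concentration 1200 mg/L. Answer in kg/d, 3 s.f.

1.7 ML/d = 0.01968 m³/s.
Mass flux = Q·C = 0.01968 m³/s × 1200 g/m³ = 23.61 g/s.
= 23.61 g/s × 86.4 = 2040 kg/d.

2040 kg/d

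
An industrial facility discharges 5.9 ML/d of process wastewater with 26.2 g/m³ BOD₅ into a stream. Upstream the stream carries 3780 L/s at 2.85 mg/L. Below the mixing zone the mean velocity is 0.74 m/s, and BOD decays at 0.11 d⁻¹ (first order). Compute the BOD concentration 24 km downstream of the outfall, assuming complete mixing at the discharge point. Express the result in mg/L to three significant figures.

5.9 ML/d = 0.06829 m³/s.
3780 L/s = 3.78 m³/s.
After complete mixing, C₀ = (0.06829·26.2 + 3.78·2.85) / 3.848 = 3.264 mg/L.
Travel time t = 2.4e+04 m / 0.74 m/s = 3.243e+04 s = 0.3754 d.
C = 3.264·exp(−0.11·0.3754) = 3.264·0.9595 = 3.132 mg/L.

3.13 mg/L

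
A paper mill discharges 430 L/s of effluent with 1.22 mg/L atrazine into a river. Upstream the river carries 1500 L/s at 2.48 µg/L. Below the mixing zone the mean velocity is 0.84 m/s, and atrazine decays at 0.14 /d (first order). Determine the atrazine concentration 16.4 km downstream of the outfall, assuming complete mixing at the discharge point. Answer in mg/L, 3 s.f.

430 L/s = 0.43 m³/s.
1500 L/s = 1.5 m³/s.
2.48 µg/L = 0.00248 mg/L.
After complete mixing, C₀ = (0.43·1.22 + 1.5·0.00248) / 1.93 = 0.2737 mg/L.
Travel time t = 1.64e+04 m / 0.84 m/s = 1.952e+04 s = 0.226 d.
C = 0.2737·exp(−0.14·0.226) = 0.2737·0.9689 = 0.2652 mg/L.

0.265 mg/L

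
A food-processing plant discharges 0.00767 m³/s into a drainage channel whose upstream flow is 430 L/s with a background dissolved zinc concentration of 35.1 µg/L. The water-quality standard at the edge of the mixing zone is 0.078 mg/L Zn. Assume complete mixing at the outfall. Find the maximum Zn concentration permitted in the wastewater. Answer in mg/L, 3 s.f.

2.48 mg/L

430 L/s = 0.43 m³/s.
35.1 µg/L = 0.0351 mg/L.
Mass balance: 0.078·0.4377 = 0.00767·Cₑ + 0.43·0.0351.
Cₑ = (0.03414 − 0.01509) / 0.00767 = 2.483 mg/L.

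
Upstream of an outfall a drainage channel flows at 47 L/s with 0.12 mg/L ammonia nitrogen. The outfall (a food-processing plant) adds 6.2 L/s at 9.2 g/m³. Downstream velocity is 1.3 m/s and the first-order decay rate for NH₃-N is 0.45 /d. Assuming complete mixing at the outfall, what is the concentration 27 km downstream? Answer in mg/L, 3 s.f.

6.2 L/s = 0.0062 m³/s.
47 L/s = 0.047 m³/s.
After complete mixing, C₀ = (0.0062·9.2 + 0.047·0.12) / 0.0532 = 1.178 mg/L.
Travel time t = 2.7e+04 m / 1.3 m/s = 2.077e+04 s = 0.2404 d.
C = 1.178·exp(−0.45·0.2404) = 1.178·0.8975 = 1.057 mg/L.

1.06 mg/L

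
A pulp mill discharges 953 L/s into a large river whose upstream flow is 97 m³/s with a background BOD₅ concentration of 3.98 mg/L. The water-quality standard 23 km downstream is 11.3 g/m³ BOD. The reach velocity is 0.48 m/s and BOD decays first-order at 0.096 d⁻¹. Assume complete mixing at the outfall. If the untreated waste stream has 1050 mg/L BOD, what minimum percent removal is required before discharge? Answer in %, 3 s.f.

953 L/s = 0.953 m³/s.
Travel time to the compliance point: t = 2.3e+04/0.48 = 4.792e+04 s = 0.5546 d; decay factor exp(−0.096·0.5546) = 0.9482.
So the concentration just after mixing may be at most 11.3/0.9482 = 11.92 mg/L.
Mass balance: 11.92·97.95 = 0.953·Cₑ + 97·3.98.
Cₑ = (1167 − 386.1) / 0.953 = 819.9 mg/L.
Required removal = 1 − 819.9/1050 = 21.92 %.

21.9 %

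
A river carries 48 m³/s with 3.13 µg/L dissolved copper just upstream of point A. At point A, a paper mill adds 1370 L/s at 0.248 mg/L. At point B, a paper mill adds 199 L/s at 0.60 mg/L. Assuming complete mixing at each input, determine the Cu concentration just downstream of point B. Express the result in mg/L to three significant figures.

0.0123 mg/L

3.13 µg/L = 0.00313 mg/L.
1370 L/s = 1.37 m³/s.
After input A: C = (48·0.00313 + 1.37·0.248) / 49.37 = 0.009925 mg/L.
199 L/s = 0.199 m³/s.
After input B: C = (49.37·0.009925 + 0.199·0.6) / 49.57 = 0.01229 mg/L.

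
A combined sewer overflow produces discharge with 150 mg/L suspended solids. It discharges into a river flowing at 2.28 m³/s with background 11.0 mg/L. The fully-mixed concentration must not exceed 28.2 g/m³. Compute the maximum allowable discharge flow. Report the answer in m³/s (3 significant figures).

Mass balance at complete mixing: C_std·(Q_w + Q_r) = Q_w·C_e + Q_r·C_b.
Rearranging, Q_w = Q_r·(C_std − C_b)/(C_e − C_std) = 2.28·(28.2 − 11) / (150 − 28.2) = 0.322 m³/s.

0.322 m³/s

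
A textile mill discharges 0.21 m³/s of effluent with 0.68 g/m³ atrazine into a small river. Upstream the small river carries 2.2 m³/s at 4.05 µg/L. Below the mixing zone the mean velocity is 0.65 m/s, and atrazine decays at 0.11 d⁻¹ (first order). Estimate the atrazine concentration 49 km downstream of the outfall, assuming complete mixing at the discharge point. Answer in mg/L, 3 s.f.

4.05 µg/L = 0.00405 mg/L.
After complete mixing, C₀ = (0.21·0.68 + 2.2·0.00405) / 2.41 = 0.06295 mg/L.
Travel time t = 4.9e+04 m / 0.65 m/s = 7.538e+04 s = 0.8725 d.
C = 0.06295·exp(−0.11·0.8725) = 0.06295·0.9085 = 0.05719 mg/L.

0.0572 mg/L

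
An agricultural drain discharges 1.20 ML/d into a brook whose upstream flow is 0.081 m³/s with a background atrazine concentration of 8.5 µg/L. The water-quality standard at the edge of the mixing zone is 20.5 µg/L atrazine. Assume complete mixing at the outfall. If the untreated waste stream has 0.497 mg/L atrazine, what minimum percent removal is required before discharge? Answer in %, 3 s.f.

1.20 ML/d = 0.01389 m³/s.
8.5 µg/L = 0.0085 mg/L.
20.5 µg/L = 0.0205 mg/L.
Mass balance: 0.0205·0.09489 = 0.01389·Cₑ + 0.081·0.0085.
Cₑ = (0.001945 − 0.0006885) / 0.01389 = 0.09048 mg/L.
Required removal = 1 − 0.09048/0.497 = 81.79 %.

81.8 %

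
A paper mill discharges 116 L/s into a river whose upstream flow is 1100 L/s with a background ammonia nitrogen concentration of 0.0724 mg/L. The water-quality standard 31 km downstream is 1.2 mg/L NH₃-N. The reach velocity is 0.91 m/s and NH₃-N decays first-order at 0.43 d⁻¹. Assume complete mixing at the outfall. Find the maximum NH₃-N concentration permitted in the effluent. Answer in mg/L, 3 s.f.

116 L/s = 0.116 m³/s.
1100 L/s = 1.1 m³/s.
Travel time to the compliance point: t = 3.1e+04/0.91 = 3.407e+04 s = 0.3943 d; decay factor exp(−0.43·0.3943) = 0.8441.
So the concentration just after mixing may be at most 1.2/0.8441 = 1.422 mg/L.
Mass balance: 1.422·1.216 = 0.116·Cₑ + 1.1·0.0724.
Cₑ = (1.729 − 0.07964) / 0.116 = 14.22 mg/L.

14.2 mg/L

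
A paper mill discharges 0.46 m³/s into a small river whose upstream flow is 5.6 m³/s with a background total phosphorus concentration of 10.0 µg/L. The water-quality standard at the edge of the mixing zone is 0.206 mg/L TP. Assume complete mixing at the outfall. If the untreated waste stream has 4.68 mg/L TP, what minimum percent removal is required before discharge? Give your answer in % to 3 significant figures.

10.0 µg/L = 0.01 mg/L.
Mass balance: 0.206·6.06 = 0.46·Cₑ + 5.6·0.01.
Cₑ = (1.248 − 0.056) / 0.46 = 2.592 mg/L.
Required removal = 1 − 2.592/4.68 = 44.61 %.

44.6 %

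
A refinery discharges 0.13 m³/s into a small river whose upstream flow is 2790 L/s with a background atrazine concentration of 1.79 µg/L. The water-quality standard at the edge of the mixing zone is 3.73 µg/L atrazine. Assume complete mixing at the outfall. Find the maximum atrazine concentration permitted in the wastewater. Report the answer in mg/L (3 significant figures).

2790 L/s = 2.79 m³/s.
1.79 µg/L = 0.00179 mg/L.
3.73 µg/L = 0.00373 mg/L.
Mass balance: 0.00373·2.92 = 0.13·Cₑ + 2.79·0.00179.
Cₑ = (0.01089 − 0.004994) / 0.13 = 0.04537 mg/L.

0.0454 mg/L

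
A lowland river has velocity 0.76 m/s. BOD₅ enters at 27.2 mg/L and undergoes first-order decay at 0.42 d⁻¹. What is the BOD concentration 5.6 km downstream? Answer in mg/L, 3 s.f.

26.2 mg/L

Travel time t = 5.6 km / 0.76 m/s = 5600/0.76 = 7368 s = 0.08528 d.
First-order decay: C = 27.2·exp(−0.42·0.08528) = 27.2·0.9648 = 26.24 mg/L.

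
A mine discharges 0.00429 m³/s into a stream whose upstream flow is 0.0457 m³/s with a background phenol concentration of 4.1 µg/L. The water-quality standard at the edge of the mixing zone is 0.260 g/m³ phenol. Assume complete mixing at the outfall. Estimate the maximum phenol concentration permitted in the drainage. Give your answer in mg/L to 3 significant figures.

4.1 µg/L = 0.0041 mg/L.
Mass balance: 0.26·0.04999 = 0.00429·Cₑ + 0.0457·0.0041.
Cₑ = (0.013 − 0.0001874) / 0.00429 = 2.986 mg/L.

2.99 mg/L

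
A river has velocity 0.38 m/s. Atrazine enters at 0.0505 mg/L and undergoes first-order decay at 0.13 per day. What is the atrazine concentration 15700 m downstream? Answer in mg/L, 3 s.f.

Travel time t = 15700 m / 0.38 m/s = 1.57e+04/0.38 = 4.132e+04 s = 0.4782 d.
First-order decay: C = 0.0505·exp(−0.13·0.4782) = 0.0505·0.9397 = 0.04746 mg/L.

0.0475 mg/L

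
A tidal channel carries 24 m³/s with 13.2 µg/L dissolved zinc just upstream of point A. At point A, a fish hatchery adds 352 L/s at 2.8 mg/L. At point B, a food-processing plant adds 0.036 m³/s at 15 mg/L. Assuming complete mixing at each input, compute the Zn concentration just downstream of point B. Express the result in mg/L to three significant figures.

13.2 µg/L = 0.0132 mg/L.
352 L/s = 0.352 m³/s.
After input A: C = (24·0.0132 + 0.352·2.8) / 24.35 = 0.05348 mg/L.
After input B: C = (24.35·0.05348 + 0.036·15) / 24.39 = 0.07555 mg/L.

0.0755 mg/L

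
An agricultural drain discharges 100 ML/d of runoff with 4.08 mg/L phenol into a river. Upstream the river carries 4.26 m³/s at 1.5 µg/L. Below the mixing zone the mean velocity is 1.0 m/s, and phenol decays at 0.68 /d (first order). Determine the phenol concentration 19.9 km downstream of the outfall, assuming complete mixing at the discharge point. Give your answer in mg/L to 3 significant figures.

100 ML/d = 1.157 m³/s.
1.5 µg/L = 0.0015 mg/L.
After complete mixing, C₀ = (1.157·4.08 + 4.26·0.0015) / 5.417 = 0.8729 mg/L.
Travel time t = 1.99e+04 m / 1.0 m/s = 1.99e+04 s = 0.2303 d.
C = 0.8729·exp(−0.68·0.2303) = 0.8729·0.855 = 0.7463 mg/L.

0.746 mg/L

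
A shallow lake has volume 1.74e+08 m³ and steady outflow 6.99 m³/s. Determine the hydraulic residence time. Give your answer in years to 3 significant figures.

0.789 yr

Q = 6.99 m³/s × 3.156e+07 s/yr = 2.206e+08 m³/yr.
Hydraulic residence time τ = V/Q = 1.74e+08/2.206e+08 = 0.7888 yr.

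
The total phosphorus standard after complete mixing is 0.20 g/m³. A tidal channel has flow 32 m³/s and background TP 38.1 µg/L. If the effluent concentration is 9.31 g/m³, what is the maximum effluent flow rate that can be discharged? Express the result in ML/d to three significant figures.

49.1 ML/d

38.1 µg/L = 0.0381 mg/L.
Mass balance at complete mixing: C_std·(Q_w + Q_r) = Q_w·C_e + Q_r·C_b.
Rearranging, Q_w = Q_r·(C_std − C_b)/(C_e − C_std) = 32·(0.2 − 0.0381) / (9.31 − 0.2) = 0.5687 m³/s.
= 49.14 ML/d.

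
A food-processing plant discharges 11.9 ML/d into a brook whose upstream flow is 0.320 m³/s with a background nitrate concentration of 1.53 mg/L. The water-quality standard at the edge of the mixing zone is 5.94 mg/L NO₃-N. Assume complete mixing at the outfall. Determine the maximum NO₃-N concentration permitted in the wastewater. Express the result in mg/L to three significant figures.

16.2 mg/L

11.9 ML/d = 0.1377 m³/s.
Mass balance: 5.94·0.4577 = 0.1377·Cₑ + 0.32·1.53.
Cₑ = (2.719 − 0.4896) / 0.1377 = 16.19 mg/L.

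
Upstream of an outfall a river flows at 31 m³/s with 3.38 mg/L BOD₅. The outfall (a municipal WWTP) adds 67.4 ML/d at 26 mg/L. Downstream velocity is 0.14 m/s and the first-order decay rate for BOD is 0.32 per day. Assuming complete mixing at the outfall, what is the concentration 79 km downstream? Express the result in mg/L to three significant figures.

67.4 ML/d = 0.7801 m³/s.
After complete mixing, C₀ = (0.7801·26 + 31·3.38) / 31.78 = 3.935 mg/L.
Travel time t = 7.9e+04 m / 0.14 m/s = 5.643e+05 s = 6.531 d.
C = 3.935·exp(−0.32·6.531) = 3.935·0.1237 = 0.4868 mg/L.

0.487 mg/L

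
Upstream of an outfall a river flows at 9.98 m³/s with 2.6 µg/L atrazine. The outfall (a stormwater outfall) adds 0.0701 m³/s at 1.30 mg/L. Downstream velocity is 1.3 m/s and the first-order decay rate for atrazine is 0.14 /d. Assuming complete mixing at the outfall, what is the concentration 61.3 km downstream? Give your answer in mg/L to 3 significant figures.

0.0108 mg/L

2.6 µg/L = 0.0026 mg/L.
After complete mixing, C₀ = (0.0701·1.3 + 9.98·0.0026) / 10.05 = 0.01165 mg/L.
Travel time t = 6.13e+04 m / 1.3 m/s = 4.715e+04 s = 0.5458 d.
C = 0.01165·exp(−0.14·0.5458) = 0.01165·0.9264 = 0.01079 mg/L.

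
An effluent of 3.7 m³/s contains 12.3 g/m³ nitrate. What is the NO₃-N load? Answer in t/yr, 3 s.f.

1440 t/yr

Mass flux = Q·C = 3.7 m³/s × 12.3 g/m³ = 45.51 g/s.
= 45.51 g/s × 31.56 = 1436 t/yr.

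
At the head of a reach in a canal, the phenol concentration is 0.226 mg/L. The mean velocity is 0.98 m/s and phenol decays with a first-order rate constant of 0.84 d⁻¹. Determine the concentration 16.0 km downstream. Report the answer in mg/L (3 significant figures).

0.193 mg/L

Travel time t = 16.0 km / 0.98 m/s = 1.6e+04/0.98 = 1.633e+04 s = 0.189 d.
First-order decay: C = 0.226·exp(−0.84·0.189) = 0.226·0.8532 = 0.1928 mg/L.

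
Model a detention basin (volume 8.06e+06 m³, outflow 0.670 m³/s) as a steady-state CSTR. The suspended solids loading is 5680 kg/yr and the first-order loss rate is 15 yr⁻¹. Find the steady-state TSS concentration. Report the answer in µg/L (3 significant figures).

40.0 µg/L

Outflow Q = 0.670 m³/s × 3.156e+07 s/yr = 2.114e+07 m³/yr.
Steady-state CSTR mass balance: W = Q·C + k·V·C, so C = W/(Q + kV).
Q + kV = 2.114e+07 + 15·8.06e+06 = 1.42e+08 m³/yr.
C = 5680/1.42e+08 = 3.999e-05 kg/m³ = 0.03999 mg/L = 39.99 µg/L.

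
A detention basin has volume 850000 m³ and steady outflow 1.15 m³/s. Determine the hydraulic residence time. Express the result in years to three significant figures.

Q = 1.15 m³/s × 3.156e+07 s/yr = 3.629e+07 m³/yr.
Hydraulic residence time τ = V/Q = 850000/3.629e+07 = 0.02342 yr.

0.0234 yr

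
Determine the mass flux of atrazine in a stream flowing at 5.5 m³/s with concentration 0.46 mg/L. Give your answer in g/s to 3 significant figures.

2.53 g/s

Mass flux = Q·C = 5.5 m³/s × 0.46 g/m³ = 2.53 g/s.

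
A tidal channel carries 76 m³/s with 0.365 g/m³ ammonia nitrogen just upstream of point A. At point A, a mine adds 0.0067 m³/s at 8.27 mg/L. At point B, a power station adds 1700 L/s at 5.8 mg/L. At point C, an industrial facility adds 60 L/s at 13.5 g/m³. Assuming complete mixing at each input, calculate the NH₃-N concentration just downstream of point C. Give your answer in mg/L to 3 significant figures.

0.495 mg/L

After input A: C = (76·0.365 + 0.0067·8.27) / 76.01 = 0.3657 mg/L.
1700 L/s = 1.7 m³/s.
After input B: C = (76.01·0.3657 + 1.7·5.8) / 77.71 = 0.4846 mg/L.
60 L/s = 0.06 m³/s.
After input C: C = (77.71·0.4846 + 0.06·13.5) / 77.77 = 0.4946 mg/L.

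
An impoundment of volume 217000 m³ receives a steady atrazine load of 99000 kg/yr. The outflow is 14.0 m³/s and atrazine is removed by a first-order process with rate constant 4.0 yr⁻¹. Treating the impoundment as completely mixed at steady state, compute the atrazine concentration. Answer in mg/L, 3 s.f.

Outflow Q = 14.0 m³/s × 3.156e+07 s/yr = 4.418e+08 m³/yr.
Steady-state CSTR mass balance: W = Q·C + k·V·C, so C = W/(Q + kV).
Q + kV = 4.418e+08 + 4.0·217000 = 4.427e+08 m³/yr.
C = 99000/4.427e+08 = 0.0002236 kg/m³ = 0.2236 mg/L.

0.224 mg/L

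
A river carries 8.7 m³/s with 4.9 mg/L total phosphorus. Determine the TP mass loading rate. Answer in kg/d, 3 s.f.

Mass flux = Q·C = 8.7 m³/s × 4.9 g/m³ = 42.63 g/s.
= 42.63 g/s × 86.4 = 3683 kg/d.

3680 kg/d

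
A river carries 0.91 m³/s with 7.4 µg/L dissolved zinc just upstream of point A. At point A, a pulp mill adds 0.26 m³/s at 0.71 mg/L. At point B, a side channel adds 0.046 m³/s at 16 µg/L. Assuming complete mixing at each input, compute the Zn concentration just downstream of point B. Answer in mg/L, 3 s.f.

0.158 mg/L

7.4 µg/L = 0.0074 mg/L.
After input A: C = (0.91·0.0074 + 0.26·0.71) / 1.17 = 0.1635 mg/L.
16 µg/L = 0.016 mg/L.
After input B: C = (1.17·0.1635 + 0.046·0.016) / 1.216 = 0.158 mg/L.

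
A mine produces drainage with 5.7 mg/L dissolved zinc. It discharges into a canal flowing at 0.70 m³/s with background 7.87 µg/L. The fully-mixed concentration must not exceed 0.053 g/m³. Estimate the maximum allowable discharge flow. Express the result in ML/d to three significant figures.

7.87 µg/L = 0.00787 mg/L.
Mass balance at complete mixing: C_std·(Q_w + Q_r) = Q_w·C_e + Q_r·C_b.
Rearranging, Q_w = Q_r·(C_std − C_b)/(C_e − C_std) = 0.70·(0.053 − 0.00787) / (5.7 − 0.053) = 0.005594 m³/s.
= 0.4833 ML/d.

0.483 ML/d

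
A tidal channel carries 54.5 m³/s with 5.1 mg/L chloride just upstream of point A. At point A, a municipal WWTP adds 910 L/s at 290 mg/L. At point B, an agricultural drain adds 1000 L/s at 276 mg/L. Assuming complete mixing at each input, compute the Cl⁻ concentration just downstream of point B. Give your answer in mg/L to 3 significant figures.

14.5 mg/L

910 L/s = 0.91 m³/s.
After input A: C = (54.5·5.1 + 0.91·290) / 55.41 = 9.779 mg/L.
1000 L/s = 1 m³/s.
After input B: C = (55.41·9.779 + 1·276) / 56.41 = 14.5 mg/L.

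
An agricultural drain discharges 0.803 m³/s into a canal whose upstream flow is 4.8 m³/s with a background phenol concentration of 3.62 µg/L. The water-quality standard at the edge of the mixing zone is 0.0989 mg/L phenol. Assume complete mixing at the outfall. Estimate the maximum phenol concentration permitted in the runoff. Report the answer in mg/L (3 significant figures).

0.668 mg/L

3.62 µg/L = 0.00362 mg/L.
Mass balance: 0.0989·5.603 = 0.803·Cₑ + 4.8·0.00362.
Cₑ = (0.5541 − 0.01738) / 0.803 = 0.6684 mg/L.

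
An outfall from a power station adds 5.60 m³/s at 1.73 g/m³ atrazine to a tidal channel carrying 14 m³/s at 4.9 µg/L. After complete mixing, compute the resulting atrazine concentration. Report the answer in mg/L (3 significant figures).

4.9 µg/L = 0.0049 mg/L.
Flow-weighted mixing gives C = (5.6·1.73 + 14·0.0049) / (5.6 + 14) = 9.757/19.6 = 0.4978 mg/L.

0.498 mg/L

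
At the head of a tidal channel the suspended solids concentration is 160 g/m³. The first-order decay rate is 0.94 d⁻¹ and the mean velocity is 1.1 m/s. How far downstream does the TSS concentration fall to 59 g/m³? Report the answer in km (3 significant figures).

From C = C₀·e^(−kt), t = ln(C₀/C)/k = ln(160/59)/0.94 = 0.9976/0.94 = 1.061 d.
Distance = v·t = 1.1 m/s × 9.17e+04 s = 1.009e+05 m = 100.9 km.

101 km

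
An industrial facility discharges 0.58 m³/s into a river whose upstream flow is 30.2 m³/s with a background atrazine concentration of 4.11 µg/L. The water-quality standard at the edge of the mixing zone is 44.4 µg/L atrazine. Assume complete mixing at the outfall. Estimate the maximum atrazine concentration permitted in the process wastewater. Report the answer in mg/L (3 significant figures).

4.11 µg/L = 0.00411 mg/L.
44.4 µg/L = 0.0444 mg/L.
Mass balance: 0.0444·30.78 = 0.58·Cₑ + 30.2·0.00411.
Cₑ = (1.367 − 0.1241) / 0.58 = 2.142 mg/L.

2.14 mg/L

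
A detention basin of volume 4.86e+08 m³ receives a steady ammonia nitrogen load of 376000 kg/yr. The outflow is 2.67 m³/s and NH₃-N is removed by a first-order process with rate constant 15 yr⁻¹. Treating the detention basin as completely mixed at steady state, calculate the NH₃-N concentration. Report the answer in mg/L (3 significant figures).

0.0510 mg/L

Outflow Q = 2.67 m³/s × 3.156e+07 s/yr = 8.426e+07 m³/yr.
Steady-state CSTR mass balance: W = Q·C + k·V·C, so C = W/(Q + kV).
Q + kV = 8.426e+07 + 15·4.86e+08 = 7.374e+09 m³/yr.
C = 376000/7.374e+09 = 5.099e-05 kg/m³ = 0.05099 mg/L.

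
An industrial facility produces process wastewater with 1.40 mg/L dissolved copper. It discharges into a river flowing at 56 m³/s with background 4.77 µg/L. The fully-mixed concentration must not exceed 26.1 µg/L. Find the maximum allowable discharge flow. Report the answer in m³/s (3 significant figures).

4.77 µg/L = 0.00477 mg/L.
26.1 µg/L = 0.0261 mg/L.
Mass balance at complete mixing: C_std·(Q_w + Q_r) = Q_w·C_e + Q_r·C_b.
Rearranging, Q_w = Q_r·(C_std − C_b)/(C_e − C_std) = 56·(0.0261 − 0.00477) / (1.4 − 0.0261) = 0.8694 m³/s.

0.869 m³/s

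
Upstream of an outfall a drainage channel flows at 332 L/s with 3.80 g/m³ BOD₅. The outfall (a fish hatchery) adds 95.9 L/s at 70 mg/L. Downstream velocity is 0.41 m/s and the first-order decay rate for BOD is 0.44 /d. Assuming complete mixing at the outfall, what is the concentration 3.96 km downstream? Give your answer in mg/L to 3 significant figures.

95.9 L/s = 0.0959 m³/s.
332 L/s = 0.332 m³/s.
After complete mixing, C₀ = (0.0959·70 + 0.332·3.8) / 0.4279 = 18.64 mg/L.
Travel time t = 3960 m / 0.41 m/s = 9659 s = 0.1118 d.
C = 18.64·exp(−0.44·0.1118) = 18.64·0.952 = 17.74 mg/L.

17.7 mg/L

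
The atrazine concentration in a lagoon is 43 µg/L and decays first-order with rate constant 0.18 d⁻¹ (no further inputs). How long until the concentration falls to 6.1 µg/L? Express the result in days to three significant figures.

10.8 d

t = ln(C₀/C)/k = ln(43/6.1)/0.18 = 1.953/0.18 = 10.85 d.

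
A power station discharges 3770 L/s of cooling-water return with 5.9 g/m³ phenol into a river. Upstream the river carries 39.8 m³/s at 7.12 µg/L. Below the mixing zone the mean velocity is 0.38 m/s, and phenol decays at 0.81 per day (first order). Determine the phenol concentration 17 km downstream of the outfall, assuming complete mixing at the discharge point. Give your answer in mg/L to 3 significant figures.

3770 L/s = 3.77 m³/s.
7.12 µg/L = 0.00712 mg/L.
After complete mixing, C₀ = (3.77·5.9 + 39.8·0.00712) / 43.57 = 0.517 mg/L.
Travel time t = 1.7e+04 m / 0.38 m/s = 4.474e+04 s = 0.5178 d.
C = 0.517·exp(−0.81·0.5178) = 0.517·0.6574 = 0.3399 mg/L.

0.340 mg/L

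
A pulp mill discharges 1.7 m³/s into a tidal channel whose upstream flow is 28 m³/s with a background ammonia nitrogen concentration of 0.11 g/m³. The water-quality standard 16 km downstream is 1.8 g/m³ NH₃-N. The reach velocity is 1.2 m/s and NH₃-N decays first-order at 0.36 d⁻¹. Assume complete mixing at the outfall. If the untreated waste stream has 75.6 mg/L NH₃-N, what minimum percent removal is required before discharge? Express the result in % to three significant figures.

Travel time to the compliance point: t = 1.6e+04/1.2 = 1.333e+04 s = 0.1543 d; decay factor exp(−0.36·0.1543) = 0.946.
So the concentration just after mixing may be at most 1.8/0.946 = 1.903 mg/L.
Mass balance: 1.903·29.7 = 1.7·Cₑ + 28·0.11.
Cₑ = (56.51 − 3.08) / 1.7 = 31.43 mg/L.
Required removal = 1 − 31.43/75.6 = 58.42 %.

58.4 %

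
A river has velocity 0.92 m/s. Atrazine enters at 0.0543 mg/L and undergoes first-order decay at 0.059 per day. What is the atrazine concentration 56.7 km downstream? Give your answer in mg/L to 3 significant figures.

0.0521 mg/L

Travel time t = 56.7 km / 0.92 m/s = 5.67e+04/0.92 = 6.163e+04 s = 0.7133 d.
First-order decay: C = 0.0543·exp(−0.059·0.7133) = 0.0543·0.9588 = 0.05206 mg/L.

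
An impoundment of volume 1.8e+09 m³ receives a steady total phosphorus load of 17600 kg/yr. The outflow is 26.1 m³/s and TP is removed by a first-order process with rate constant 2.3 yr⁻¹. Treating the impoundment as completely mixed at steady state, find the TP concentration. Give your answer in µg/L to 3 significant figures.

Outflow Q = 26.1 m³/s × 3.156e+07 s/yr = 8.237e+08 m³/yr.
Steady-state CSTR mass balance: W = Q·C + k·V·C, so C = W/(Q + kV).
Q + kV = 8.237e+08 + 2.3·1.8e+09 = 4.964e+09 m³/yr.
C = 17600/4.964e+09 = 3.546e-06 kg/m³ = 0.003546 mg/L = 3.546 µg/L.

3.55 µg/L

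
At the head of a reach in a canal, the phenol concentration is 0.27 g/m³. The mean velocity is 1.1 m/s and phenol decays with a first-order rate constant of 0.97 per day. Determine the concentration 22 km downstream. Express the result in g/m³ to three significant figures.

Travel time t = 22 km / 1.1 m/s = 2.2e+04/1.1 = 2e+04 s = 0.2315 d.
First-order decay: C = 0.27·exp(−0.97·0.2315) = 0.27·0.7989 = 0.2157 g/m³.

0.216 g/m³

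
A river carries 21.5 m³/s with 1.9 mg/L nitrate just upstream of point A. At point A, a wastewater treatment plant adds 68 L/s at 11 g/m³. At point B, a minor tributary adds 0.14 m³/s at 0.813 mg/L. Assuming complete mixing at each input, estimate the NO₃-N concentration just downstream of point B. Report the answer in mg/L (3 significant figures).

1.92 mg/L

68 L/s = 0.068 m³/s.
After input A: C = (21.5·1.9 + 0.068·11) / 21.57 = 1.929 mg/L.
After input B: C = (21.57·1.929 + 0.14·0.813) / 21.71 = 1.921 mg/L.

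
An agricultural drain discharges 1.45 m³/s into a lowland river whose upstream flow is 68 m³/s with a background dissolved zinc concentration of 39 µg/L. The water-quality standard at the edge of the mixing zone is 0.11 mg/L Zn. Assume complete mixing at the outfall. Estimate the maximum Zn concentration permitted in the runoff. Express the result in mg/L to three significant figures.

3.44 mg/L

39 µg/L = 0.039 mg/L.
Mass balance: 0.11·69.45 = 1.45·Cₑ + 68·0.039.
Cₑ = (7.639 − 2.652) / 1.45 = 3.44 mg/L.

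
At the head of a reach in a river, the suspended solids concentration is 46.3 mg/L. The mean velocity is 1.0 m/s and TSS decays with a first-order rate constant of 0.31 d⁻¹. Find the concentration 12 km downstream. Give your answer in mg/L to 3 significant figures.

Travel time t = 12 km / 1.0 m/s = 1.2e+04/1.0 = 1.2e+04 s = 0.1389 d.
First-order decay: C = 46.3·exp(−0.31·0.1389) = 46.3·0.9579 = 44.35 mg/L.

44.3 mg/L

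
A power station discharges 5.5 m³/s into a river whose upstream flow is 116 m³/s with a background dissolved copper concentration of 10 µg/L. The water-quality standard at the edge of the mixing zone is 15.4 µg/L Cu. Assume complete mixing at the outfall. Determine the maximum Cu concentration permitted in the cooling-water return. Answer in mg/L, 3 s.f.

0.129 mg/L

10 µg/L = 0.01 mg/L.
15.4 µg/L = 0.0154 mg/L.
Mass balance: 0.0154·121.5 = 5.5·Cₑ + 116·0.01.
Cₑ = (1.871 − 1.16) / 5.5 = 0.1293 mg/L.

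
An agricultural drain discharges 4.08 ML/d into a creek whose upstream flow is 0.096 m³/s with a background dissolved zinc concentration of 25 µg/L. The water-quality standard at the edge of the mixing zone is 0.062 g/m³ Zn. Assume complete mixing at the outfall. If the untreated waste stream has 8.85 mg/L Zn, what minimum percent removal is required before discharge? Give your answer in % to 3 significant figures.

4.08 ML/d = 0.04722 m³/s.
25 µg/L = 0.025 mg/L.
Mass balance: 0.062·0.1432 = 0.04722·Cₑ + 0.096·0.025.
Cₑ = (0.00888 − 0.0024) / 0.04722 = 0.1372 mg/L.
Required removal = 1 − 0.1372/8.85 = 98.45 %.

98.4 %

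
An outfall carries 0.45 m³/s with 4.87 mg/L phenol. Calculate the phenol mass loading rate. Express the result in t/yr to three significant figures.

69.2 t/yr

Mass flux = Q·C = 0.45 m³/s × 4.87 g/m³ = 2.192 g/s.
= 2.192 g/s × 31.56 = 69.16 t/yr.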